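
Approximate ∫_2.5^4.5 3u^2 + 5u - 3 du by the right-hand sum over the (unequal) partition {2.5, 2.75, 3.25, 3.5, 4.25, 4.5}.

118.03125

Subinterval widths: 0.25, 0.5, 0.25, 0.75, 0.25.
Right endpoints: 2.75, 3.25, 3.5, 4.25, 4.5.
f(2.75) = 33.4375, f(3.25) = 44.9375, f(3.5) = 51.25, f(4.25) = 72.4375, f(4.5) = 80.25.
Sum = Σ Δu_i · f(u_i).
Sum = 118.03125.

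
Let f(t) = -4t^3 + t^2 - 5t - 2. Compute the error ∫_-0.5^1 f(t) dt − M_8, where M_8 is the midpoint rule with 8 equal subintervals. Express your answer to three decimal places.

Exact integral: ∫_-0.5^1 f(t) dt = -5.4375.
M_8 ≈ -5.42871.
Error ≈ -5.4375 − (-5.42871) ≈ -0.009.

-0.009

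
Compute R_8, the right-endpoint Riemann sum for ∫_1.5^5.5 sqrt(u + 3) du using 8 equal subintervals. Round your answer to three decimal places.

10.354

Δu = (5.5 − 1.5)/8 = 0.5.
Right endpoints: 2, 2.5, 3, 3.5, 4, 4.5, 5, 5.5.
f(2) ≈ 2.236, f(2.5) ≈ 2.345, f(3) ≈ 2.449, f(3.5) ≈ 2.550, f(4) ≈ 2.646, f(4.5) ≈ 2.739, f(5) ≈ 2.828, f(5.5) ≈ 2.915.
Sum = Δu · [f(2) + f(2.5) + f(3) + ...].
Sum ≈ 10.354.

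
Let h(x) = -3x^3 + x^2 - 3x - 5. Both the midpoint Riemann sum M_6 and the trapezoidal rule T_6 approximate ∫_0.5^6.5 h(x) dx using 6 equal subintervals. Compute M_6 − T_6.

M_6 = -1325.
T_6 = -1370.75.
M_6 − T_6 = 45.75.

45.75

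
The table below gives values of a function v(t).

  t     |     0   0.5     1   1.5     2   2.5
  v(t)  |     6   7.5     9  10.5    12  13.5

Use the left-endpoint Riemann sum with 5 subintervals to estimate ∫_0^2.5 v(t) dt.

Δt = 0.5.
Sum = 0.5·[6 + 7.5 + 9 + 10.5 + 12] = 22.5.

22.5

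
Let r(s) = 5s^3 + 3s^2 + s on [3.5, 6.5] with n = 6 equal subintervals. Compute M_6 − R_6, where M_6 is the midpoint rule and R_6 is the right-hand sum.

-327.5625

M_6 = 2285.625.
R_6 = 2613.1875.
M_6 − R_6 = -327.5625.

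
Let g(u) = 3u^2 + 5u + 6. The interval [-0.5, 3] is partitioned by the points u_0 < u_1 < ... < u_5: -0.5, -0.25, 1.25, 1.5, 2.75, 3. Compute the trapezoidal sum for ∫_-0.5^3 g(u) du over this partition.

Subinterval widths: 0.25, 1.5, 0.25, 1.25, 0.25.
g(-0.5) = 4.25, g(-0.25) = 4.9375, g(1.25) = 16.9375, g(1.5) = 20.25, g(2.75) = 42.4375, g(3) = 48.
On each subinterval the trapezoid contributes (Δu_i/2)·[g(u_{i-1}) + g(u_i)].
Sum = 72.6875.

72.6875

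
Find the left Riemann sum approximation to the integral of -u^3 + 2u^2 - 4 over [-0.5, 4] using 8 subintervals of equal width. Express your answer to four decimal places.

Δu = (4 − (-0.5))/8 = 0.5625.
Left endpoints: -0.5, 0.0625, 0.625, 1.1875, 1.75, 2.3125, 2.875, 3.4375.
f(-0.5) = -3.375, f(0.0625) = -16353/4096, f(0.625) = -1773/512, f(1.1875) = -11691/4096, f(1.75) = -3.234375, f(2.3125) = -23229/4096, f(2.875) = -5751/512, f(3.4375) = -85959/4096.
Sum = Δu · [f(-0.5) + f(0.0625) + f(0.625) + ...].
Sum ≈ -30.8298.

-30.8298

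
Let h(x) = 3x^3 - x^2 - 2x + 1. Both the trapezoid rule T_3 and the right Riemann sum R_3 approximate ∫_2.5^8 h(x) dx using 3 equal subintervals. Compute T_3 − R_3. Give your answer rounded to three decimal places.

T_3 ≈ 2967.49190.
R_3 ≈ 4269.50231.
T_3 − R_3 ≈ -1302.010.

-1302.010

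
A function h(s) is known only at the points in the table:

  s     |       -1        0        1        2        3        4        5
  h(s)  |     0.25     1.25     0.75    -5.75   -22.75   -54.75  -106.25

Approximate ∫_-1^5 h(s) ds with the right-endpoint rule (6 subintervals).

-187.5

Δs = 1.
Sum = 1·[1.25 + 0.75 + (-5.75) + (-22.75) + (-54.75) + (-106.25)] = -187.5.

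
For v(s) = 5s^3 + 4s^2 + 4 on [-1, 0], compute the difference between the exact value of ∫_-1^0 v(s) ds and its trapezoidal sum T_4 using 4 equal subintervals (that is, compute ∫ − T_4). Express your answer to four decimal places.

0.0365

Exact integral: ∫_-1^0 v(s) ds ≈ 4.083333.
T_4 = 4.046875.
Error ≈ 4.083333 − 4.046875 ≈ 0.0365.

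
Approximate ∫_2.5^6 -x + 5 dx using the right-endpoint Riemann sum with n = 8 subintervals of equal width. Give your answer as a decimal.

Δx = (6 − 2.5)/8 = 0.4375.
Right endpoints: 2.9375, 3.375, 3.8125, 4.25, 4.6875, 5.125, 5.5625, 6.
f(2.9375) = 2.0625, f(3.375) = 1.625, f(3.8125) = 1.1875, f(4.25) = 0.75, f(4.6875) = 0.3125, f(5.125) = -0.125, f(5.5625) = -0.5625, f(6) = -1.
Sum = Δx · [f(2.9375) + f(3.375) + f(3.8125) + ...].
Sum = 1.859375.

1.859375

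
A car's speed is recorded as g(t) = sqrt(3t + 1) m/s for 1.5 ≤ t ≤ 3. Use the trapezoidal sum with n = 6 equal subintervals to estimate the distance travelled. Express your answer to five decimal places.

Δt = (3 − 1.5)/6 = 0.25.
g(1.5) ≈ 2.34521, g(1.75) ≈ 2.50000, g(2) ≈ 2.64575, g(2.25) ≈ 2.78388, g(2.5) ≈ 2.91548, g(2.75) ≈ 3.04138, g(3) ≈ 3.16228.
T_6 = (Δt/2)·[g(t_0) + 2g(t_1) + ... + 2g(t_{5}) + g(t_6)].
Sum ≈ 4.16006.

4.16006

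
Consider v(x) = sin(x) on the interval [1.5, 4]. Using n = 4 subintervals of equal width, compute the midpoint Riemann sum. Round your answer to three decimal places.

Δx = (4 − 1.5)/4 = 0.625.
Midpoints: 1.8125, 2.4375, 3.0625, 3.6875.
v(1.8125) ≈ 0.971, v(2.4375) ≈ 0.647, v(3.0625) ≈ 0.079, v(3.6875) ≈ -0.519.
Sum = Δx · [v(1.8125) + v(2.4375) + v(3.0625) + v(3.6875)].
Sum ≈ 0.736.

0.736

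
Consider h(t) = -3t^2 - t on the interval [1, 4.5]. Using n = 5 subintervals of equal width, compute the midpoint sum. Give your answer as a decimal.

Δt = (4.5 − 1)/5 = 0.7.
Midpoints: 1.35, 2.05, 2.75, 3.45, 4.15.
h(1.35) = -6.8175, h(2.05) = -14.6575, h(2.75) = -25.4375, h(3.45) = -39.1575, h(4.15) = -55.8175.
Sum = Δt · [h(1.35) + h(2.05) + h(2.75) + h(3.45) + h(4.15)].
Sum = -99.32125.

-99.32125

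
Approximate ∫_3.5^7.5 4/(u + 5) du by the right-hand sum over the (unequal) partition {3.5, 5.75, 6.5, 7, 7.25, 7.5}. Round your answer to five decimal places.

Subinterval widths: 2.25, 0.75, 0.5, 0.25, 0.25.
Right endpoints: 5.75, 6.5, 7, 7.25, 7.5.
f(5.75) = 16/43, f(6.5) = 8/23, f(7) = 1/3, f(7.25) = 16/49, f(7.5) = 0.32.
Sum = Σ Δu_i · f(u_i).
Sum ≈ 1.42638.

1.42638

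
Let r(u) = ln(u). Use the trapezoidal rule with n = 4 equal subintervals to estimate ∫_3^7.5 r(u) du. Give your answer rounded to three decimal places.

Δu = (7.5 − 3)/4 = 1.125.
r(3) ≈ 1.099, r(4.125) ≈ 1.417, r(5.25) ≈ 1.658, r(6.375) ≈ 1.852, r(7.5) ≈ 2.015.
T_4 = (Δu/2)·[r(u_0) + 2r(u_1) + 2r(u_2) + 2r(u_3) + r(u_4)].
Sum ≈ 7.295.

7.295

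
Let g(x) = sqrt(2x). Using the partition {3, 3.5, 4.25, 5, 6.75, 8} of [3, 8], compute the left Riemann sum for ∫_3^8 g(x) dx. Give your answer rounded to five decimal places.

15.52244

Subinterval widths: 0.5, 0.75, 0.75, 1.75, 1.25.
Left endpoints: 3, 3.5, 4.25, 5, 6.75.
g(3) ≈ 2.44949, g(3.5) ≈ 2.64575, g(4.25) ≈ 2.91548, g(5) ≈ 3.16228, g(6.75) ≈ 3.67423.
Sum = Σ Δx_i · g(x_i).
Sum ≈ 15.52244.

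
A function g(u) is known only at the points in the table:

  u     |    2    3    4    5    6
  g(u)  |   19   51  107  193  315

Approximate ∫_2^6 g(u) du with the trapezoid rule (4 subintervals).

Δu = 1.
T_4 = (1/2)·[19 + 2·51 + 2·107 + 2·193 + 315] = 518.

518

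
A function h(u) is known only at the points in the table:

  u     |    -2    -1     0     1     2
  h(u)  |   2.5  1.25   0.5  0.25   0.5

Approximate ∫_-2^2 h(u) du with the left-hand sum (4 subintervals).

Δu = 1.
Sum = 1·[2.5 + 1.25 + 0.5 + 0.25] = 4.5.

4.5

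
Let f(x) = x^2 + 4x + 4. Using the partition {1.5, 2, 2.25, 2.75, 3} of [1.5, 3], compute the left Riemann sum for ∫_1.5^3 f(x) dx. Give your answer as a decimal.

24.796875

Subinterval widths: 0.5, 0.25, 0.5, 0.25.
Left endpoints: 1.5, 2, 2.25, 2.75.
f(1.5) = 12.25, f(2) = 16, f(2.25) = 18.0625, f(2.75) = 22.5625.
Sum = Σ Δx_i · f(x_i).
Sum = 24.796875.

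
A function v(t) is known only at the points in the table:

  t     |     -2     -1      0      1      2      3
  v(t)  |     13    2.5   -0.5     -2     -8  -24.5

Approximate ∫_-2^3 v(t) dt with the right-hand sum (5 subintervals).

-32.5

Δt = 1.
Sum = 1·[2.5 + (-0.5) + (-2) + (-8) + (-24.5)] = -32.5.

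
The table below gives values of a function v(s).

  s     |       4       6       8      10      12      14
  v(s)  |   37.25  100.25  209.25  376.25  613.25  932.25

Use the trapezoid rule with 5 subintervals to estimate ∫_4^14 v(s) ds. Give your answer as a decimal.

3567.5

Δs = 2.
T_5 = (2/2)·[37.25 + 2·100.25 + 2·209.25 + 2·376.25 + 2·613.25 + 932.25] = 3567.5.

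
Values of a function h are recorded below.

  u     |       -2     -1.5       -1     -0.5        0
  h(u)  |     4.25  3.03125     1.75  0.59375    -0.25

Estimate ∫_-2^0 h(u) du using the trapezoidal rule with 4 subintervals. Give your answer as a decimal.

3.6875

Δu = 0.5.
T_4 = (0.5/2)·[4.25 + 2·3.03125 + 2·1.75 + 2·0.59375 + (-0.25)] = 3.6875.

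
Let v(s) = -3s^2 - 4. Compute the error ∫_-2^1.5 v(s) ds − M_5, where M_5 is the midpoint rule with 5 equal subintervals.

Exact integral: ∫_-2^1.5 v(s) ds = -25.375.
M_5 = -24.94625.
Error = -25.375 − (-24.94625) = -0.42875.

-0.42875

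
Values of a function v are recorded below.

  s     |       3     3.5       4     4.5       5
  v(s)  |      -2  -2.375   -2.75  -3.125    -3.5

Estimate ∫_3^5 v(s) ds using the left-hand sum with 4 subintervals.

-5.125

Δs = 0.5.
Sum = 0.5·[(-2) + (-2.375) + (-2.75) + (-3.125)] = -5.125.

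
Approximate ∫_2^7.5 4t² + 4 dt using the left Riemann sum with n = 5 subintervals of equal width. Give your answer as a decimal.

Δt = (7.5 − 2)/5 = 1.1.
Left endpoints: 2, 3.1, 4.2, 5.3, 6.4.
f(2) = 20, f(3.1) = 42.44, f(4.2) = 74.56, f(5.3) = 116.36, f(6.4) = 167.84.
Sum = Δt · [f(2) + f(3.1) + f(4.2) + f(5.3) + f(6.4)].
Sum = 463.32.

463.32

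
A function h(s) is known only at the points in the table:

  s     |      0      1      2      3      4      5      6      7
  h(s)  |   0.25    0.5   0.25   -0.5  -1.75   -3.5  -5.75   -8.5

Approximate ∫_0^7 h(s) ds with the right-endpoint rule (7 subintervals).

-19.25

Δs = 1.
Sum = 1·[0.5 + 0.25 + (-0.5) + (-1.75) + (-3.5) + (-5.75) + (-8.5)] = -19.25.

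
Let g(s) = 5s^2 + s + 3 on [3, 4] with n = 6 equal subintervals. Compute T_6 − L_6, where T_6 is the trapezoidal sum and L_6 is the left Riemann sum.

3

T_6 ≈ 68.1898148.
L_6 ≈ 65.1898148.
T_6 − L_6 = 3.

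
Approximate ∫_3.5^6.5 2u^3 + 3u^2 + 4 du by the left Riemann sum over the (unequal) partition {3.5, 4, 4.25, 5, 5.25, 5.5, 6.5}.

870.8125

Subinterval widths: 0.5, 0.25, 0.75, 0.25, 0.25, 1.
Left endpoints: 3.5, 4, 4.25, 5, 5.25, 5.5.
f(3.5) = 126.5, f(4) = 180, f(4.25) = 211.71875, f(5) = 329, f(5.25) = 376.09375, f(5.5) = 427.5.
Sum = Σ Δu_i · f(u_i).
Sum = 870.8125.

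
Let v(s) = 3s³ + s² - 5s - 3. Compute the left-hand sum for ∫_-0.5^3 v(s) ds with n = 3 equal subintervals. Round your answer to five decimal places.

4.73148

Δs = (3 − (-0.5))/3 = 7/6.
Left endpoints: -0.5, 2/3, 11/6.
v(-0.5) = -0.625, v(2/3) = -5, v(11/6) = 697/72.
Sum = Δs · [v(-0.5) + v(2/3) + v(11/6)].
Sum ≈ 4.73148.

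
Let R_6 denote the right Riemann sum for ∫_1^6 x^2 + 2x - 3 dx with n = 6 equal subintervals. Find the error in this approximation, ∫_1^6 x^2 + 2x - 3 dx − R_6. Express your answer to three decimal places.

Exact integral: ∫_1^6 f(x) dx ≈ 91.66667.
R_6 ≈ 110.99537.
Error ≈ 91.66667 − 110.99537 ≈ -19.329.

-19.329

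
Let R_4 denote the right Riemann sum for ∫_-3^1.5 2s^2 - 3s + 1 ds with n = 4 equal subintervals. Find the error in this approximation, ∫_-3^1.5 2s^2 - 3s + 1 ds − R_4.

Exact integral: ∫_-3^1.5 f(s) ds = 34.875.
R_4 = 21.5859375.
Error = 34.875 − 21.5859375 = 13.2890625.

13.2890625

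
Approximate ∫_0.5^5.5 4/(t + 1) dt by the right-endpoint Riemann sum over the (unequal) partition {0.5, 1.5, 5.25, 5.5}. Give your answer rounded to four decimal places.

Subinterval widths: 1, 3.75, 0.25.
Right endpoints: 1.5, 5.25, 5.5.
f(1.5) = 1.6, f(5.25) = 0.64, f(5.5) = 8/13.
Sum = Σ Δt_i · f(t_i).
Sum ≈ 4.1538.

4.1538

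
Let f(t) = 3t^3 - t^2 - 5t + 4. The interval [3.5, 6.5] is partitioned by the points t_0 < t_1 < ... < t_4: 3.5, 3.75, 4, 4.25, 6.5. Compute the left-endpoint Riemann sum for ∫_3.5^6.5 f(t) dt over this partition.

536.78125

Subinterval widths: 0.25, 0.25, 0.25, 2.25.
Left endpoints: 3.5, 3.75, 4, 4.25.
f(3.5) = 102.875, f(3.75) = 129.390625, f(4) = 160, f(4.25) = 194.984375.
Sum = Σ Δt_i · f(t_i).
Sum = 536.78125.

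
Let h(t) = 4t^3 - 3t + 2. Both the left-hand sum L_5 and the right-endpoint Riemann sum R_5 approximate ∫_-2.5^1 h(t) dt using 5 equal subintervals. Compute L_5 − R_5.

L_5 = -45.36.
R_5 = -6.16.
L_5 − R_5 = -39.2.

-39.2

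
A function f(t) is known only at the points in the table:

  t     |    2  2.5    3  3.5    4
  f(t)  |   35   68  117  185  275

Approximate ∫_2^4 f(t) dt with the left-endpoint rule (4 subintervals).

202.5

Δt = 0.5.
Sum = 0.5·[35 + 68 + 117 + 185] = 202.5.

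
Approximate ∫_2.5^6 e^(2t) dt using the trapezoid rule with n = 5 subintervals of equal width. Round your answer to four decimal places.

94168.2111

Δt = (6 − 2.5)/5 = 0.7.
f(2.5) ≈ 148.4132, f(3.2) ≈ 601.8450, f(3.9) ≈ 2440.6020, f(4.6) ≈ 9897.1291, f(5.3) ≈ 40134.8374, f(6) ≈ 162754.7914.
T_5 = (Δt/2)·[f(t_0) + 2f(t_1) + ... + 2f(t_{4}) + f(t_5)].
Sum ≈ 94168.2111.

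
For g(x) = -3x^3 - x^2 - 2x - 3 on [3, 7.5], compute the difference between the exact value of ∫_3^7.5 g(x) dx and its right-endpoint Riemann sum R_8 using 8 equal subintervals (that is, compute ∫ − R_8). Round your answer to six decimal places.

360.446045

Exact integral: ∫_3^7.5 g(x) dx = -2504.671875.
R_8 ≈ -2865.11791992.
Error ≈ -2504.671875 − (-2865.11791992) ≈ 360.446045.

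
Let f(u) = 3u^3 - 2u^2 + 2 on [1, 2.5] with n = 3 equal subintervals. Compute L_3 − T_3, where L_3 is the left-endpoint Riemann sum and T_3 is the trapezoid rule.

L_3 = 14.3125.
T_3 = 22.65625.
L_3 − T_3 = -8.34375.

-8.34375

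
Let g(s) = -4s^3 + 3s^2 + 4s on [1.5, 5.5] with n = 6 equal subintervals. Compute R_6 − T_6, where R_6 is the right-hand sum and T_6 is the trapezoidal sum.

-184

R_6 ≈ -886.555556.
T_6 ≈ -702.555556.
R_6 − T_6 = -184.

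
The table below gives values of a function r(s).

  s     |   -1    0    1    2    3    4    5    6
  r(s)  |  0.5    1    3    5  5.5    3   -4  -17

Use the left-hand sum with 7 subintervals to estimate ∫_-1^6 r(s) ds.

Δs = 1.
Sum = 1·[0.5 + 1 + 3 + 5 + 5.5 + 3 + (-4)] = 14.

14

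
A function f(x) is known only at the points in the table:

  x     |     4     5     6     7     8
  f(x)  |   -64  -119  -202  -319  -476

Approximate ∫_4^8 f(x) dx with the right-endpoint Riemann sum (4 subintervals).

Δx = 1.
Sum = 1·[(-119) + (-202) + (-319) + (-476)] = -1116.

-1116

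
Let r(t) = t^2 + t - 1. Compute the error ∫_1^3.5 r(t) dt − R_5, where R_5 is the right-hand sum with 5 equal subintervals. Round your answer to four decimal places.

-3.5417

Exact integral: ∫_1^3.5 r(t) dt ≈ 17.083333.
R_5 = 20.625.
Error ≈ 17.083333 − 20.625 ≈ -3.5417.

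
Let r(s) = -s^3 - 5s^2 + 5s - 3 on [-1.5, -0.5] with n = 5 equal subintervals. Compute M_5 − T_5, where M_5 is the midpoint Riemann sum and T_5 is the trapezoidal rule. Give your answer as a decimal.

M_5 = -12.16.
T_5 = -12.18.
M_5 − T_5 = 0.02.

0.02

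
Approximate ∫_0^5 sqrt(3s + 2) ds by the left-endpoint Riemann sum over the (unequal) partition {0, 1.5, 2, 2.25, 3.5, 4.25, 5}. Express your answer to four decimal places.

Subinterval widths: 1.5, 0.5, 0.25, 1.25, 0.75, 0.75.
Left endpoints: 0, 1.5, 2, 2.25, 3.5, 4.25.
f(0) ≈ 1.4142, f(1.5) ≈ 2.5495, f(2) ≈ 2.8284, f(2.25) ≈ 2.9580, f(3.5) ≈ 3.5355, f(4.25) ≈ 3.8406.
Sum = Σ Δs_i · f(s_i).
Sum ≈ 13.3328.

13.3328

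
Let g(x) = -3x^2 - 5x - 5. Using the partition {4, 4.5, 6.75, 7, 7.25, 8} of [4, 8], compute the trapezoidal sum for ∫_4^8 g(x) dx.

Subinterval widths: 0.5, 2.25, 0.25, 0.25, 0.75.
g(4) = -73, g(4.5) = -88.25, g(6.75) = -175.4375, g(7) = -187, g(7.25) = -198.9375, g(8) = -237.
On each subinterval the trapezoid contributes (Δx_i/2)·[g(x_{i-1}) + g(x_i)].
Sum = -593.984375.

-593.984375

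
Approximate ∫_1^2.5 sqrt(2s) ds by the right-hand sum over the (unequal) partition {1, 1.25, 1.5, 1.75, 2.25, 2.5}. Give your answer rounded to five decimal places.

Subinterval widths: 0.25, 0.25, 0.25, 0.5, 0.25.
Right endpoints: 1.25, 1.5, 1.75, 2.25, 2.5.
f(1.25) ≈ 1.58114, f(1.5) ≈ 1.73205, f(1.75) ≈ 1.87083, f(2.25) ≈ 2.12132, f(2.5) ≈ 2.23607.
Sum = Σ Δs_i · f(s_i).
Sum ≈ 2.91568.

2.91568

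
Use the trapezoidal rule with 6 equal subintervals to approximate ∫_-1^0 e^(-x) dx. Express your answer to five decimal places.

Δx = (0 − (-1))/6 = 1/6.
f(-1) ≈ 2.71828, f(-5/6) ≈ 2.30098, f(-2/3) ≈ 1.94773, f(-0.5) ≈ 1.64872, f(-1/3) ≈ 1.39561, f(-1/6) ≈ 1.18136, f(0) ≈ 1.00000.
T_6 = (Δx/2)·[f(x_0) + 2f(x_1) + ... + 2f(x_{5}) + f(x_6)].
Sum ≈ 1.72226.

1.72226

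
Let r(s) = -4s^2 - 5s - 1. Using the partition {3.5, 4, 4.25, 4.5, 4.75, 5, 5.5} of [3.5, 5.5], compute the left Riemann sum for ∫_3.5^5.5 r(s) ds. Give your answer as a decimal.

-196.5

Subinterval widths: 0.5, 0.25, 0.25, 0.25, 0.25, 0.5.
Left endpoints: 3.5, 4, 4.25, 4.5, 4.75, 5.
r(3.5) = -67.5, r(4) = -85, r(4.25) = -94.5, r(4.5) = -104.5, r(4.75) = -115, r(5) = -126.
Sum = Σ Δs_i · r(s_i).
Sum = -196.5.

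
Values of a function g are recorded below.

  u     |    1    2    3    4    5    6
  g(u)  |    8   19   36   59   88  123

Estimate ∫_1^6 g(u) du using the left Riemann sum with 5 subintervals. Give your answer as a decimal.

Δu = 1.
Sum = 1·[8 + 19 + 36 + 59 + 88] = 210.

210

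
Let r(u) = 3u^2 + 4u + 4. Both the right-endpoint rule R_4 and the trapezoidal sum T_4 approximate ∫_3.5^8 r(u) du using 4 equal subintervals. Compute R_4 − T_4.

R_4 = 690.92578125.
T_4 = 593.47265625.
R_4 − T_4 = 97.453125.

97.453125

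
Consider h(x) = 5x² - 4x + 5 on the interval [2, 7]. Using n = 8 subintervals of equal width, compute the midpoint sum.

Δx = (7 − 2)/8 = 0.625.
Midpoints: 2.3125, 2.9375, 3.5625, 4.1875, 4.8125, 5.4375, 6.0625, 6.6875.
h(2.3125) = 22.48828125, h(2.9375) = 36.39453125, h(3.5625) = 54.20703125, h(4.1875) = 75.92578125, h(4.8125) = 101.55078125, h(5.4375) = 131.08203125, h(6.0625) = 164.51953125, h(6.6875) = 201.86328125.
Sum = Δx · [h(2.3125) + h(2.9375) + h(3.5625) + ...].
Sum = 492.51953125.

492.51953125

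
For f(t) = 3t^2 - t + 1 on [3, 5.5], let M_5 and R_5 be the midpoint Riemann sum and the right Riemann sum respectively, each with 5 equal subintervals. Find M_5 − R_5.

M_5 = 131.09375.
R_5 = 146.875.
M_5 − R_5 = -15.78125.

-15.78125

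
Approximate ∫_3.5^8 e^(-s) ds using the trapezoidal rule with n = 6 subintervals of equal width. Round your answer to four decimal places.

Δs = (8 − 3.5)/6 = 0.75.
f(3.5) ≈ 0.0302, f(4.25) ≈ 0.0143, f(5) ≈ 0.0067, f(5.75) ≈ 0.0032, f(6.5) ≈ 0.0015, f(7.25) ≈ 0.0007, f(8) ≈ 0.0003.
T_6 = (Δs/2)·[f(s_0) + 2f(s_1) + ... + 2f(s_{5}) + f(s_6)].
Sum ≈ 0.0312.

0.0312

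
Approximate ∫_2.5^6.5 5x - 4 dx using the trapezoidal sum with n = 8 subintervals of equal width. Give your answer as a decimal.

74

Δx = (6.5 − 2.5)/8 = 0.5.
f(2.5) = 8.5, f(3) = 11, f(3.5) = 13.5, f(4) = 16, f(4.5) = 18.5, f(5) = 21, f(5.5) = 23.5, f(6) = 26, f(6.5) = 28.5.
T_8 = (Δx/2)·[f(x_0) + 2f(x_1) + ... + 2f(x_{7}) + f(x_8)].
Sum = 74.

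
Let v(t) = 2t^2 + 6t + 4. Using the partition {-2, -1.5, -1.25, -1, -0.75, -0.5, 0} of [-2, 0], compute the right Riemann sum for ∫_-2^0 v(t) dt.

Subinterval widths: 0.5, 0.25, 0.25, 0.25, 0.25, 0.5.
Right endpoints: -1.5, -1.25, -1, -0.75, -0.5, 0.
v(-1.5) = -0.5, v(-1.25) = -0.375, v(-1) = 0, v(-0.75) = 0.625, v(-0.5) = 1.5, v(0) = 4.
Sum = Σ Δt_i · v(t_i).
Sum = 2.1875.

2.1875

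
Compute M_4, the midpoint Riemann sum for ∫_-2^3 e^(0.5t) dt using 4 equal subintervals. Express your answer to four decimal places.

Δt = (3 − (-2))/4 = 1.25.
Midpoints: -1.375, -0.125, 1.125, 2.375.
f(-1.375) ≈ 0.5028, f(-0.125) ≈ 0.9394, f(1.125) ≈ 1.7551, f(2.375) ≈ 3.2789.
Sum = Δt · [f(-1.375) + f(-0.125) + f(1.125) + f(2.375)].
Sum ≈ 8.0952.

8.0952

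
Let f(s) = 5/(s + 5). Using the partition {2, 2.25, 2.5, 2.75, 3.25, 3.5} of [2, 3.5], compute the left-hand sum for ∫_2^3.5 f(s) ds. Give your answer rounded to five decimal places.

Subinterval widths: 0.25, 0.25, 0.25, 0.5, 0.25.
Left endpoints: 2, 2.25, 2.5, 2.75, 3.25.
f(2) = 5/7, f(2.25) = 20/29, f(2.5) = 2/3, f(2.75) = 20/31, f(3.25) = 20/33.
Sum = Σ Δs_i · f(s_i).
Sum ≈ 0.99175.

0.99175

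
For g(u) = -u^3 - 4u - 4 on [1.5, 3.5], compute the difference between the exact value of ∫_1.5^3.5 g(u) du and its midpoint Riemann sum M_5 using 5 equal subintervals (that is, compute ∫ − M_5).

Exact integral: ∫_1.5^3.5 g(u) du = -64.25.
M_5 = -64.05.
Error = -64.25 − (-64.05) = -0.2.

-0.2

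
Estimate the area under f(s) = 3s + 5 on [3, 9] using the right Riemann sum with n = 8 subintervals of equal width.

Δs = (9 − 3)/8 = 0.75.
Right endpoints: 3.75, 4.5, 5.25, 6, 6.75, 7.5, 8.25, 9.
f(3.75) = 16.25, f(4.5) = 18.5, f(5.25) = 20.75, f(6) = 23, f(6.75) = 25.25, f(7.5) = 27.5, f(8.25) = 29.75, f(9) = 32.
Sum = Δs · [f(3.75) + f(4.5) + f(5.25) + ...].
Sum = 144.75.

144.75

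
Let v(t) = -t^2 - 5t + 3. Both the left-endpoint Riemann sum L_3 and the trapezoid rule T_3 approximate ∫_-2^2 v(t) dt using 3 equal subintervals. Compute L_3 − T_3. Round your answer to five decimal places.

L_3 ≈ 18.8148148.
T_3 ≈ 5.4814815.
L_3 − T_3 ≈ 13.33333.

13.33333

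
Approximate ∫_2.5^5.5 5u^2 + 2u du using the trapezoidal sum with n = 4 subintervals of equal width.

276.65625

Δu = (5.5 − 2.5)/4 = 0.75.
f(2.5) = 36.25, f(3.25) = 59.3125, f(4) = 88, f(4.75) = 122.3125, f(5.5) = 162.25.
T_4 = (Δu/2)·[f(u_0) + 2f(u_1) + 2f(u_2) + 2f(u_3) + f(u_4)].
Sum = 276.65625.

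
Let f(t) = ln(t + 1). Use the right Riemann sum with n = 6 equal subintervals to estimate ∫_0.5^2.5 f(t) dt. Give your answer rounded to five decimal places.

1.91417

Δt = (2.5 − 0.5)/6 = 1/3.
Right endpoints: 5/6, 7/6, 1.5, 11/6, 13/6, 2.5.
f(5/6) ≈ 0.60614, f(7/6) ≈ 0.77319, f(1.5) ≈ 0.91629, f(11/6) ≈ 1.04145, f(13/6) ≈ 1.15268, f(2.5) ≈ 1.25276.
Sum = Δt · [f(5/6) + f(7/6) + f(1.5) + ...].
Sum ≈ 1.91417.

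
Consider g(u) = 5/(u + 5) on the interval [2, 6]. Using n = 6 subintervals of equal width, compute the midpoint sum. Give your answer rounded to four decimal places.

Δu = (6 − 2)/6 = 2/3.
Midpoints: 7/3, 3, 11/3, 13/3, 5, 17/3.
g(7/3) = 15/22, g(3) = 0.625, g(11/3) = 15/26, g(13/3) = 15/28, g(5) = 0.5, g(17/3) = 0.46875.
Sum = Δu · [g(7/3) + g(3) + g(11/3) + ...].
Sum ≈ 2.2588.

2.2588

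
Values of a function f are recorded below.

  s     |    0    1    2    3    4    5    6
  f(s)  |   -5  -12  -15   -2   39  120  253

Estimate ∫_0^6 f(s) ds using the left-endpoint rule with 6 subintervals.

Δs = 1.
Sum = 1·[(-5) + (-12) + (-15) + (-2) + 39 + 120] = 125.

125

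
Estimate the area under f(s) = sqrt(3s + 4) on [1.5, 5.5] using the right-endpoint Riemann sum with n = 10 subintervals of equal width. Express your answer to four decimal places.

Δs = (5.5 − 1.5)/10 = 0.4.
Right endpoints: 1.9, 2.3, 2.7, 3.1, 3.5, 3.9, 4.3, 4.7, 5.1, 5.5.
f(1.9) ≈ 3.1145, f(2.3) ≈ 3.3015, f(2.7) ≈ 3.4785, f(3.1) ≈ 3.6469, f(3.5) ≈ 3.8079, f(3.9) ≈ 3.9623, f(4.3) ≈ 4.1110, f(4.7) ≈ 4.2544, f(5.1) ≈ 4.3932, f(5.5) ≈ 4.5277.
Sum = Δs · [f(1.9) + f(2.3) + f(2.7) + ...].
Sum ≈ 15.4391.

15.4391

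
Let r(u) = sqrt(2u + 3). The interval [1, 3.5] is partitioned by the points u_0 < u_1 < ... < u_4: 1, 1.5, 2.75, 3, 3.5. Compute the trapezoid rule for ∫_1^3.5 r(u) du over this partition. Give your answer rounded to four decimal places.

Subinterval widths: 0.5, 1.25, 0.25, 0.5.
r(1) ≈ 2.2361, r(1.5) ≈ 2.4495, r(2.75) ≈ 2.9155, r(3) ≈ 3.0000, r(3.5) ≈ 3.1623.
On each subinterval the trapezoid contributes (Δu_i/2)·[r(u_{i-1}) + r(u_i)].
Sum ≈ 6.8045.

6.8045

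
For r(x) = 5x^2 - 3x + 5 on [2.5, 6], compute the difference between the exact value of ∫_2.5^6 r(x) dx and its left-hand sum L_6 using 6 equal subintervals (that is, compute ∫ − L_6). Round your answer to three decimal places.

Exact integral: ∫_2.5^6 r(x) dx ≈ 306.83333.
L_6 ≈ 267.50289.
Error ≈ 306.83333 − 267.50289 ≈ 39.330.

39.330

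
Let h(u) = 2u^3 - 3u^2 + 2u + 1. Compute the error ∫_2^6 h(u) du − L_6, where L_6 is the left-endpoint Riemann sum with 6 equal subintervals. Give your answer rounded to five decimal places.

Exact integral: ∫_2^6 h(u) du = 468.
L_6 ≈ 364.8888889.
Error ≈ 468 − 364.8888889 ≈ 103.11111.

103.11111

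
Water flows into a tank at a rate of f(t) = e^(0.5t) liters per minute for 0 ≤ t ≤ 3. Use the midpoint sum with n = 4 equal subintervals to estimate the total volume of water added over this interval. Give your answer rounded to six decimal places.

Δt = (3 − 0)/4 = 0.75.
Midpoints: 0.375, 1.125, 1.875, 2.625.
f(0.375) ≈ 1.206230, f(1.125) ≈ 1.755055, f(1.875) ≈ 2.553589, f(2.625) ≈ 3.715451.
Sum = Δt · [f(0.375) + f(1.125) + f(1.875) + f(2.625)].
Sum ≈ 6.922744.

6.922744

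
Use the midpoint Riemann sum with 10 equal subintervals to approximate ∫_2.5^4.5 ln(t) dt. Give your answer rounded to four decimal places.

2.4779

Δt = (4.5 − 2.5)/10 = 0.2.
Midpoints: 2.6, 2.8, 3, 3.2, 3.4, 3.6, 3.8, 4, 4.2, 4.4.
f(2.6) ≈ 0.9555, f(2.8) ≈ 1.0296, f(3) ≈ 1.0986, f(3.2) ≈ 1.1632, f(3.4) ≈ 1.2238, f(3.6) ≈ 1.2809, f(3.8) ≈ 1.3350, f(4) ≈ 1.3863, f(4.2) ≈ 1.4351, f(4.4) ≈ 1.4816.
Sum = Δt · [f(2.6) + f(2.8) + f(3) + ...].
Sum ≈ 2.4779.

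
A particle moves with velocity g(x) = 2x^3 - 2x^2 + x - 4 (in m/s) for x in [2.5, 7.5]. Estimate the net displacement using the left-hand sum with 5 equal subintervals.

961.25

Δx = (7.5 − 2.5)/5 = 1.
Left endpoints: 2.5, 3.5, 4.5, 5.5, 6.5.
g(2.5) = 17.25, g(3.5) = 60.75, g(4.5) = 142.25, g(5.5) = 273.75, g(6.5) = 467.25.
Sum = Δx · [g(2.5) + g(3.5) + g(4.5) + g(5.5) + g(6.5)].
Sum = 961.25.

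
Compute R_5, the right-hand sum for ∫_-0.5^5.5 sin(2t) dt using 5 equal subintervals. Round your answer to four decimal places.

Δt = (5.5 − (-0.5))/5 = 1.2.
Right endpoints: 0.7, 1.9, 3.1, 4.3, 5.5.
f(0.7) ≈ 0.9854, f(1.9) ≈ -0.6119, f(3.1) ≈ -0.0831, f(4.3) ≈ 0.7344, f(5.5) ≈ -1.0000.
Sum = Δt · [f(0.7) + f(1.9) + f(3.1) + f(4.3) + f(5.5)].
Sum ≈ 0.0299.

0.0299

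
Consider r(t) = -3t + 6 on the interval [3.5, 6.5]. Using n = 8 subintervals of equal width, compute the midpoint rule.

-27

Δt = (6.5 − 3.5)/8 = 0.375.
Midpoints: 3.6875, 4.0625, 4.4375, 4.8125, 5.1875, 5.5625, 5.9375, 6.3125.
r(3.6875) = -5.0625, r(4.0625) = -6.1875, r(4.4375) = -7.3125, r(4.8125) = -8.4375, r(5.1875) = -9.5625, r(5.5625) = -10.6875, r(5.9375) = -11.8125, r(6.3125) = -12.9375.
Sum = Δt · [r(3.6875) + r(4.0625) + r(4.4375) + ...].
Sum = -27.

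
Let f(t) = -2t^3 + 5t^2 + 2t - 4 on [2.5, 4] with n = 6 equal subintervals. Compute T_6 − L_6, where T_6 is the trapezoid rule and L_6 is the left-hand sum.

T_6 = -24.3203125.
L_6 = -18.6953125.
T_6 − L_6 = -5.625.

-5.625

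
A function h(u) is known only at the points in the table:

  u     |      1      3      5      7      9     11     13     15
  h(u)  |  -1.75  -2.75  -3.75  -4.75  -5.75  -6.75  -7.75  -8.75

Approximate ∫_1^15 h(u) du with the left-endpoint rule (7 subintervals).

-66.5

Δu = 2.
Sum = 2·[(-1.75) + (-2.75) + (-3.75) + (-4.75) + (-5.75) + (-6.75) + (-7.75)] = -66.5.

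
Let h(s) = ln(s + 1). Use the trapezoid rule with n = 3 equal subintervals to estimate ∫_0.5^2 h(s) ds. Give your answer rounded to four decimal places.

1.1807

Δs = (2 − 0.5)/3 = 0.5.
h(0.5) ≈ 0.4055, h(1) ≈ 0.6931, h(1.5) ≈ 0.9163, h(2) ≈ 1.0986.
T_3 = (Δs/2)·[h(s_0) + 2h(s_1) + 2h(s_2) + h(s_3)].
Sum ≈ 1.1807.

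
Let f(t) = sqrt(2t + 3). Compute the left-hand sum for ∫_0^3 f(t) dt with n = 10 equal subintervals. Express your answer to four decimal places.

Δt = (3 − 0)/10 = 0.3.
Left endpoints: 0, 0.3, 0.6, 0.9, 1.2, 1.5, 1.8, 2.1, 2.4, 2.7.
f(0) ≈ 1.7321, f(0.3) ≈ 1.8974, f(0.6) ≈ 2.0494, f(0.9) ≈ 2.1909, f(1.2) ≈ 2.3238, f(1.5) ≈ 2.4495, f(1.8) ≈ 2.5690, f(2.1) ≈ 2.6833, f(2.4) ≈ 2.7928, f(2.7) ≈ 2.8983.
Sum = Δt · [f(0) + f(0.3) + f(0.6) + ...].
Sum ≈ 7.0759.

7.0759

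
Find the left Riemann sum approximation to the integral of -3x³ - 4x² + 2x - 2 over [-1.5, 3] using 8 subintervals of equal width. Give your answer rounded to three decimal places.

Δx = (3 − (-1.5))/8 = 0.5625.
Left endpoints: -1.5, -0.9375, -0.375, 0.1875, 0.75, 1.3125, 1.875, 2.4375.
f(-1.5) = -3.875, f(-0.9375) = -20147/4096, f(-0.375) = -1615/512, f(0.1875) = -7313/4096, f(0.75) = -4.015625, f(1.3125) = -53447/4096, f(1.875) = -16429/512, f(2.4375) = -263525/4096.
Sum = Δx · [f(-1.5) + f(-0.9375) + f(-0.375) + ...].
Sum ≈ -71.563.

-71.563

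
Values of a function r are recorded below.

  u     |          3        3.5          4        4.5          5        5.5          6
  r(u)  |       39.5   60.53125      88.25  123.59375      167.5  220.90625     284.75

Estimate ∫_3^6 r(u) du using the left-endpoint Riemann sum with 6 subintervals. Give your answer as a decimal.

Δu = 0.5.
Sum = 0.5·[39.5 + 60.53125 + 88.25 + 123.59375 + 167.5 + 220.90625] = 350.140625.

350.140625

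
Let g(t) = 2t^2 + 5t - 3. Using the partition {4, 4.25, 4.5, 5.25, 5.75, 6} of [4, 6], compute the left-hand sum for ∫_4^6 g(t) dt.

Subinterval widths: 0.25, 0.25, 0.75, 0.5, 0.25.
Left endpoints: 4, 4.25, 4.5, 5.25, 5.75.
g(4) = 49, g(4.25) = 54.375, g(4.5) = 60, g(5.25) = 78.375, g(5.75) = 91.875.
Sum = Σ Δt_i · g(t_i).
Sum = 133.

133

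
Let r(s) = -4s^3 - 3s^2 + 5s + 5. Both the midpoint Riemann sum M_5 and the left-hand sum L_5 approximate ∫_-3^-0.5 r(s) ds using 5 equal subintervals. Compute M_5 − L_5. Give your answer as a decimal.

M_5 = 43.75.
L_5 = 63.75.
M_5 − L_5 = -20.

-20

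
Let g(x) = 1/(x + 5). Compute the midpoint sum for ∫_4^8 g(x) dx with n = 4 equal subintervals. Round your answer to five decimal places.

0.36746

Δx = (8 − 4)/4 = 1.
Midpoints: 4.5, 5.5, 6.5, 7.5.
g(4.5) = 2/19, g(5.5) = 2/21, g(6.5) = 2/23, g(7.5) = 0.08.
Sum = Δx · [g(4.5) + g(5.5) + g(6.5) + g(7.5)].
Sum ≈ 0.36746.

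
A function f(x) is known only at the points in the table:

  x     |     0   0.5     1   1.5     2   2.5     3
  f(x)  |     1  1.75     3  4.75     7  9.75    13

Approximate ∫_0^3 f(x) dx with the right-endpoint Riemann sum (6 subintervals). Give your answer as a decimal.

19.625

Δx = 0.5.
Sum = 0.5·[1.75 + 3 + 4.75 + 7 + 9.75 + 13] = 19.625.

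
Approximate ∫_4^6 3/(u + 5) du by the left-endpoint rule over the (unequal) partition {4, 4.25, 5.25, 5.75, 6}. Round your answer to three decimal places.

Subinterval widths: 0.25, 1, 0.5, 0.25.
Left endpoints: 4, 4.25, 5.25, 5.75.
f(4) = 1/3, f(4.25) = 12/37, f(5.25) = 12/41, f(5.75) = 12/43.
Sum = Σ Δu_i · f(u_i).
Sum ≈ 0.624.

0.624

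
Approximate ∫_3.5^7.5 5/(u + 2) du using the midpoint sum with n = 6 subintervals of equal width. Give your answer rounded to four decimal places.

2.7307

Δu = (7.5 − 3.5)/6 = 2/3.
Midpoints: 23/6, 4.5, 31/6, 35/6, 6.5, 43/6.
f(23/6) = 6/7, f(4.5) = 10/13, f(31/6) = 30/43, f(35/6) = 30/47, f(6.5) = 10/17, f(43/6) = 6/11.
Sum = Δu · [f(23/6) + f(4.5) + f(31/6) + ...].
Sum ≈ 2.7307.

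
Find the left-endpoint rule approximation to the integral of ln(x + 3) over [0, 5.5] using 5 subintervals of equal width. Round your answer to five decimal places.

8.80032

Δx = (5.5 − 0)/5 = 1.1.
Left endpoints: 0, 1.1, 2.2, 3.3, 4.4.
f(0) ≈ 1.09861, f(1.1) ≈ 1.41099, f(2.2) ≈ 1.64866, f(3.3) ≈ 1.84055, f(4.4) ≈ 2.00148.
Sum = Δx · [f(0) + f(1.1) + f(2.2) + f(3.3) + f(4.4)].
Sum ≈ 8.80032.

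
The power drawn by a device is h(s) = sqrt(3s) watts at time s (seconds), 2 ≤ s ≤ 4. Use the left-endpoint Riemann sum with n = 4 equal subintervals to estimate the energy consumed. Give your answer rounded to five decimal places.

Δs = (4 − 2)/4 = 0.5.
Left endpoints: 2, 2.5, 3, 3.5.
h(2) ≈ 2.44949, h(2.5) ≈ 2.73861, h(3) ≈ 3.00000, h(3.5) ≈ 3.24037.
Sum = Δs · [h(2) + h(2.5) + h(3) + h(3.5)].
Sum ≈ 5.71424.

5.71424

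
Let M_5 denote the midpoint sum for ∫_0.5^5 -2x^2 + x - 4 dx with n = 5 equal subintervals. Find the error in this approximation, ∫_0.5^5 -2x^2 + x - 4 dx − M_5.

-0.6075

Exact integral: ∫_0.5^5 f(x) dx = -88.875.
M_5 = -88.2675.
Error = -88.875 − (-88.2675) = -0.6075.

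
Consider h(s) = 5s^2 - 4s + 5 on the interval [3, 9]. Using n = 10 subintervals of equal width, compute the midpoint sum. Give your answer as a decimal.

1055.1

Δs = (9 − 3)/10 = 0.6.
Midpoints: 3.3, 3.9, 4.5, 5.1, 5.7, 6.3, 6.9, 7.5, 8.1, 8.7.
h(3.3) = 46.25, h(3.9) = 65.45, h(4.5) = 88.25, h(5.1) = 114.65, h(5.7) = 144.65, h(6.3) = 178.25, h(6.9) = 215.45, h(7.5) = 256.25, h(8.1) = 300.65, h(8.7) = 348.65.
Sum = Δs · [h(3.3) + h(3.9) + h(4.5) + ...].
Sum = 1055.1.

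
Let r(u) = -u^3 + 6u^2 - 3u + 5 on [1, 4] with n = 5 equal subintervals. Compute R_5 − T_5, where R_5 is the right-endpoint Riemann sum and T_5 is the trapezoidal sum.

R_5 = 59.88.
T_5 = 54.48.
R_5 − T_5 = 5.4.

5.4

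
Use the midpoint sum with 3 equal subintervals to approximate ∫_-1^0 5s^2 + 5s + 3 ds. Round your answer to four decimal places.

Δs = (0 − (-1))/3 = 1/3.
Midpoints: -5/6, -0.5, -1/6.
f(-5/6) = 83/36, f(-0.5) = 1.75, f(-1/6) = 83/36.
Sum = Δs · [f(-5/6) + f(-0.5) + f(-1/6)].
Sum ≈ 2.1204.

2.1204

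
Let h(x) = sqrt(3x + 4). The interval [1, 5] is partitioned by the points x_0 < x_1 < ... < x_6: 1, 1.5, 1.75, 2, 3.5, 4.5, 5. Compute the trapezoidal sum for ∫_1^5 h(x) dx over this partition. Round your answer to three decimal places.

Subinterval widths: 0.5, 0.25, 0.25, 1.5, 1, 0.5.
h(1) ≈ 2.646, h(1.5) ≈ 2.915, h(1.75) ≈ 3.041, h(2) ≈ 3.162, h(3.5) ≈ 3.808, h(4.5) ≈ 4.183, h(5) ≈ 4.359.
On each subinterval the trapezoid contributes (Δx_i/2)·[h(x_{i-1}) + h(x_i)].
Sum ≈ 14.269.

14.269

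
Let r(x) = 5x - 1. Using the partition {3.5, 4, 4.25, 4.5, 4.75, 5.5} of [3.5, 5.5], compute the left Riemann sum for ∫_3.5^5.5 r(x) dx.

40.5

Subinterval widths: 0.5, 0.25, 0.25, 0.25, 0.75.
Left endpoints: 3.5, 4, 4.25, 4.5, 4.75.
r(3.5) = 16.5, r(4) = 19, r(4.25) = 20.25, r(4.5) = 21.5, r(4.75) = 22.75.
Sum = Σ Δx_i · r(x_i).
Sum = 40.5.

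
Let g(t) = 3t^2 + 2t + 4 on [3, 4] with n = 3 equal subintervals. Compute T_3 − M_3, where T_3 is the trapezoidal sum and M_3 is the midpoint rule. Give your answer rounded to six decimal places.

0.083333

T_3 ≈ 48.05555556.
M_3 ≈ 47.97222222.
T_3 − M_3 ≈ 0.083333.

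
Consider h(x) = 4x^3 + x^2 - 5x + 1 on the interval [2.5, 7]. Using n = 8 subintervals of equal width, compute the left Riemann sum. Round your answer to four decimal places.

2008.4590

Δx = (7 − 2.5)/8 = 0.5625.
Left endpoints: 2.5, 3.0625, 3.625, 4.1875, 4.75, 5.3125, 5.875, 6.4375.
h(2.5) = 57.25, h(3.0625) = 112597/1024, h(3.625) = 186.5546875, h(4.1875) = 298303/1024, h(4.75) = 428.5, h(5.3125) = 616849/1024, h(5.875) = 817.2578125, h(6.4375) = 1103227/1024.
Sum = Δx · [h(2.5) + h(3.0625) + h(3.625) + ...].
Sum ≈ 2008.4590.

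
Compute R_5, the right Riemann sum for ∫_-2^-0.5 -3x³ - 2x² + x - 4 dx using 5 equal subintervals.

Δx = (-0.5 − (-2))/5 = 0.3.
Right endpoints: -1.7, -1.4, -1.1, -0.8, -0.5.
f(-1.7) = 3.259, f(-1.4) = -1.088, f(-1.1) = -3.527, f(-0.8) = -4.544, f(-0.5) = -4.625.
Sum = Δx · [f(-1.7) + f(-1.4) + f(-1.1) + f(-0.8) + f(-0.5)].
Sum = -3.1575.

-3.1575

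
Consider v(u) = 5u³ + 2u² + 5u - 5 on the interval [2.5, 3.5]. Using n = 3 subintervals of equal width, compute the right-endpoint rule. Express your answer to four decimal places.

193.3287

Δu = (3.5 − 2.5)/3 = 1/3.
Right endpoints: 17/6, 19/6, 3.5.
v(17/6) = 30013/216, v(19/6) = 40967/216, v(3.5) = 251.375.
Sum = Δu · [v(17/6) + v(19/6) + v(3.5)].
Sum ≈ 193.3287.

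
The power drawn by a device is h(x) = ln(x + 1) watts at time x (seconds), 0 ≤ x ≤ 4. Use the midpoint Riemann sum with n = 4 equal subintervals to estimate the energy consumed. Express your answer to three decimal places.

4.079

Δx = (4 − 0)/4 = 1.
Midpoints: 0.5, 1.5, 2.5, 3.5.
h(0.5) ≈ 0.405, h(1.5) ≈ 0.916, h(2.5) ≈ 1.253, h(3.5) ≈ 1.504.
Sum = Δx · [h(0.5) + h(1.5) + h(2.5) + h(3.5)].
Sum ≈ 4.079.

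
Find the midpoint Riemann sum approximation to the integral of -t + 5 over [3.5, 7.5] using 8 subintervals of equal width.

Δt = (7.5 − 3.5)/8 = 0.5.
Midpoints: 3.75, 4.25, 4.75, 5.25, 5.75, 6.25, 6.75, 7.25.
f(3.75) = 1.25, f(4.25) = 0.75, f(4.75) = 0.25, f(5.25) = -0.25, f(5.75) = -0.75, f(6.25) = -1.25, f(6.75) = -1.75, f(7.25) = -2.25.
Sum = Δt · [f(3.75) + f(4.25) + f(4.75) + ...].
Sum = -2.

-2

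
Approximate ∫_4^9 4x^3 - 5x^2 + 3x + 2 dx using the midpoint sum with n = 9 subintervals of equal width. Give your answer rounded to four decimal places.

5294.7788

Δx = (9 − 4)/9 = 5/9.
Midpoints: 77/18, 29/6, 97/18, 107/18, 6.5, 127/18, 137/18, 49/6, 157/18.
f(77/18) = 689515/2916, f(29/6) = 37945/108, f(97/18) = 1454915/2916, f(107/18) = 1992715/2916, f(6.5) = 908.75, f(127/18) = 3438515/2916, f(137/18) = 4370515/2916, f(49/6) = 202145/108, f(157/18) = 6712715/2916.
Sum = Δx · [f(77/18) + f(29/6) + f(97/18) + ...].
Sum ≈ 5294.7788.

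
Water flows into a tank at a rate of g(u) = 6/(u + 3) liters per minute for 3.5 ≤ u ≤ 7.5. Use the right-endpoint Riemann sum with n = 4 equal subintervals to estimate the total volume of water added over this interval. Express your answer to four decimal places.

2.7089

Δu = (7.5 − 3.5)/4 = 1.
Right endpoints: 4.5, 5.5, 6.5, 7.5.
g(4.5) = 0.8, g(5.5) = 12/17, g(6.5) = 12/19, g(7.5) = 4/7.
Sum = Δu · [g(4.5) + g(5.5) + g(6.5) + g(7.5)].
Sum ≈ 2.7089.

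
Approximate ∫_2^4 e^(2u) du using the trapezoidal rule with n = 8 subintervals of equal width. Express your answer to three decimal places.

Δu = (4 − 2)/8 = 0.25.
f(2) ≈ 54.598, f(2.25) ≈ 90.017, f(2.5) ≈ 148.413, f(2.75) ≈ 244.692, f(3) ≈ 403.429, f(3.25) ≈ 665.142, f(3.5) ≈ 1096.633, f(3.75) ≈ 1808.042, f(4) ≈ 2980.958.
T_8 = (Δu/2)·[f(u_0) + 2f(u_1) + ... + 2f(u_{7}) + f(u_8)].
Sum ≈ 1493.537.

1493.537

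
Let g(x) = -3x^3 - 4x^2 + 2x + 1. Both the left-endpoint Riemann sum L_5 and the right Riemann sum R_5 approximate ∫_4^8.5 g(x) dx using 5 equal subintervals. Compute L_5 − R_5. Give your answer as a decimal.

1679.7375

L_5 = -3592.53.
R_5 = -5272.2675.
L_5 − R_5 = 1679.7375.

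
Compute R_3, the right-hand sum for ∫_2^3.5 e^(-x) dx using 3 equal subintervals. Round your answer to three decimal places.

Δx = (3.5 − 2)/3 = 0.5.
Right endpoints: 2.5, 3, 3.5.
f(2.5) ≈ 0.082, f(3) ≈ 0.050, f(3.5) ≈ 0.030.
Sum = Δx · [f(2.5) + f(3) + f(3.5)].
Sum ≈ 0.081.

0.081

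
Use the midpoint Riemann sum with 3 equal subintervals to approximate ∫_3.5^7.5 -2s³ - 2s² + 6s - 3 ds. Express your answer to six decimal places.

-1618.925926

Δs = (7.5 − 3.5)/3 = 4/3.
Midpoints: 25/6, 5.5, 41/6.
f(25/6) = -16999/108, f(5.5) = -363.25, f(41/6) = -74903/108.
Sum = Δs · [f(25/6) + f(5.5) + f(41/6)].
Sum ≈ -1618.925926.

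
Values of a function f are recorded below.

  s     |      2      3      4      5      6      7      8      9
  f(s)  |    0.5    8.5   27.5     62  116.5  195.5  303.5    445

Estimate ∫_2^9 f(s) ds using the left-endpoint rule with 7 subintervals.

714

Δs = 1.
Sum = 1·[0.5 + 8.5 + 27.5 + 62 + 116.5 + 195.5 + 303.5] = 714.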